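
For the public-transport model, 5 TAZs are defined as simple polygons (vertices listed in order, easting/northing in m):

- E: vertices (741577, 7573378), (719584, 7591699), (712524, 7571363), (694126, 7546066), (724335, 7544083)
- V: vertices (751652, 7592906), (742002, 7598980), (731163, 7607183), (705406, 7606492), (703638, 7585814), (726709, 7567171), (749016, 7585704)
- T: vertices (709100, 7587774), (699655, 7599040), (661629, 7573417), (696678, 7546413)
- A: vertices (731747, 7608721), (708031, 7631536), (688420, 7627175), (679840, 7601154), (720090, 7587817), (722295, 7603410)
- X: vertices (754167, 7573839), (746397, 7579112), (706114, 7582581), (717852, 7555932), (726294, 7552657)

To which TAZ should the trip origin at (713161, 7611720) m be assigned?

Cast a ray rightward from (713161, 7611720). For each polygon, the edges (by vertex number in listed order) whose endpoints lie on opposite sides of northing = 7611720, where each meets that height, and whether that is right or left of the point:
E: no edge straddles that height → 0 crossings.
V: no edge straddles that height → 0 crossings.
T: no edge straddles that height → 0 crossings.
A: 1–2 at easting≈728629.6 (right), 3–4 at easting≈683324.0 (left) → 1 crossing.
X: no edge straddles that height → 0 crossings.
Only A has an odd count, so the point is inside A.

A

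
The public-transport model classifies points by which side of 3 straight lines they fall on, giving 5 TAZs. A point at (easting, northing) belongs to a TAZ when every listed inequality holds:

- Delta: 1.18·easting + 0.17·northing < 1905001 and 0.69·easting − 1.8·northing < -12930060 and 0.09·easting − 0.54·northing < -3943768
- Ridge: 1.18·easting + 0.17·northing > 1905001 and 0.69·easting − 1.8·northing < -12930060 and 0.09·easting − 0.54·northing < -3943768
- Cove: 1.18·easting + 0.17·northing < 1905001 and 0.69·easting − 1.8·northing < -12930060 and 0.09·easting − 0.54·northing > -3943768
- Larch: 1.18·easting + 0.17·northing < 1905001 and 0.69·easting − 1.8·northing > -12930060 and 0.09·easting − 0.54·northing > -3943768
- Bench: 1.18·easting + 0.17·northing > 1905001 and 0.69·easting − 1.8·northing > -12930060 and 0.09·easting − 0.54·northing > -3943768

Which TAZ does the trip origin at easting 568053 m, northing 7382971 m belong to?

1.18·568053 + 0.17·7382971 = 1925407.610, which is > 1905001
0.69·568053 − 1.8·7382971 = -12897391.230, which is > -12930060
0.09·568053 − 0.54·7382971 = -3935679.570, which is > -3943768
This sign pattern matches Bench.

Bench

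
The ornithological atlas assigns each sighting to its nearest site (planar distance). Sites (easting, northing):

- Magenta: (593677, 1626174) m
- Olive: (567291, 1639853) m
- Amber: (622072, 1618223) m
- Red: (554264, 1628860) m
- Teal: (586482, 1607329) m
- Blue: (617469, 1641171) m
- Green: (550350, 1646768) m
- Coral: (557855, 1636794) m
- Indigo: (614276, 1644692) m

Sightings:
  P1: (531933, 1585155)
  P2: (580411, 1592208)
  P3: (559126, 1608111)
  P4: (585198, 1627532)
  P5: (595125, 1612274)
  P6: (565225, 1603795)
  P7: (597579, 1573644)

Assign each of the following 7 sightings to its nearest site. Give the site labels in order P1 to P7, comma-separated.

Red, Teal, Red, Magenta, Teal, Teal, Teal

P1 → Red (d²=2408800586.00)
P2 → Teal (d²=265501682.00)
P3 → Red (d²=454160045.00)
P4 → Magenta (d²=73737605.00)
P5 → Teal (d²=99154474.00)
P6 → Teal (d²=464349205.00)
P7 → Teal (d²=1257822634.00)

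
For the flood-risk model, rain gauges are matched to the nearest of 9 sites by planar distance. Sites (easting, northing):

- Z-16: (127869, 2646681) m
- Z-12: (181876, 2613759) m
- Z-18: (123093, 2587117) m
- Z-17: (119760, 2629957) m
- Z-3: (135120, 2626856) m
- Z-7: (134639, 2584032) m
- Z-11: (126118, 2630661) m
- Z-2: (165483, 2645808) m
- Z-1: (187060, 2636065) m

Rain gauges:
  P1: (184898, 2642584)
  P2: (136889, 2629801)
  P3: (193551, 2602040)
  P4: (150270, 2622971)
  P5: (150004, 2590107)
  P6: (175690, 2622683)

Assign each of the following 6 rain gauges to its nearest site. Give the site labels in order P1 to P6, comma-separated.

Z-1, Z-3, Z-12, Z-3, Z-7, Z-12

P1 → Z-1 (d²=47171605.00)
P2 → Z-3 (d²=11802386.00)
P3 → Z-12 (d²=273640586.00)
P4 → Z-3 (d²=244615725.00)
P5 → Z-7 (d²=272988850.00)
P6 → Z-12 (d²=117904372.00)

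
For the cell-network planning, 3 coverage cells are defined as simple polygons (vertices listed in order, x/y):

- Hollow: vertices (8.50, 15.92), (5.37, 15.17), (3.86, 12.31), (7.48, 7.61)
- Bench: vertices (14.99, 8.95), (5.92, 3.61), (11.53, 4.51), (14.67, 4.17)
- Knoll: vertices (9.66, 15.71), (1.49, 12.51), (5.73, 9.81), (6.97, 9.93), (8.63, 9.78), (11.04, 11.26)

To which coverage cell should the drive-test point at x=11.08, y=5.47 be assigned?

Bench

Cast a ray rightward from (11.08, 5.47). For each polygon, the edges (by vertex number in listed order) whose endpoints lie on opposite sides of y = 5.47, where each meets that height, and whether that is right or left of the point:
Hollow: no edge straddles that height → 0 crossings.
Bench: 1–2 at x≈9.079 (left), 4–1 at x≈14.757 (right) → 1 crossing.
Knoll: no edge straddles that height → 0 crossings.
Only Bench has an odd count, so the point is inside Bench.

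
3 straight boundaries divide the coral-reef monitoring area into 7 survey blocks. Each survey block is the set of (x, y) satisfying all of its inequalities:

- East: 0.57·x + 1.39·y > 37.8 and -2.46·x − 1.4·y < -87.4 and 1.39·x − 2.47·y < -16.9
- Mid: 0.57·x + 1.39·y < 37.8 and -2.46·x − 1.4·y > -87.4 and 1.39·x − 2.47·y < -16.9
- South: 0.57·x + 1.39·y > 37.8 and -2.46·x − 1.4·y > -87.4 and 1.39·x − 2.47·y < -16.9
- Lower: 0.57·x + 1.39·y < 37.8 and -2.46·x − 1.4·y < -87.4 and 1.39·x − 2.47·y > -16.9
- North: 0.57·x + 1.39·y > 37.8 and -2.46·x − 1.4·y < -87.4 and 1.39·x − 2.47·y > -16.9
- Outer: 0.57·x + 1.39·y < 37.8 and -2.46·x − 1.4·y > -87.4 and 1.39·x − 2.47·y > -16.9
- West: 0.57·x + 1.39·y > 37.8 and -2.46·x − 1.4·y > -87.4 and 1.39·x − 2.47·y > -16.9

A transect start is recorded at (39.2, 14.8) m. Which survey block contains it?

North

0.57·39.2 + 1.39·14.8 = 42.916, which is > 37.8
-2.46·39.2 − 1.4·14.8 = -117.152, which is < -87.4
1.39·39.2 − 2.47·14.8 = 17.932, which is > -16.9
This sign pattern matches North.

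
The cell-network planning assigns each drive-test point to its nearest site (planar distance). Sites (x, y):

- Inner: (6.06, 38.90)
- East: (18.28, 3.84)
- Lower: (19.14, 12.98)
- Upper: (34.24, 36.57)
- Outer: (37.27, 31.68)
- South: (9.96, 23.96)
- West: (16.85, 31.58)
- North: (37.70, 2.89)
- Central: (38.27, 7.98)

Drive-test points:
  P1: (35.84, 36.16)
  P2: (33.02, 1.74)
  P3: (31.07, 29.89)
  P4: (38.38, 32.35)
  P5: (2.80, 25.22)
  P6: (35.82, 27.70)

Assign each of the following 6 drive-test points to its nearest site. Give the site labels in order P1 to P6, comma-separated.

Upper, North, Outer, Outer, South, Outer

P1 → Upper (d²=2.73)
P2 → North (d²=23.22)
P3 → Outer (d²=41.64)
P4 → Outer (d²=1.68)
P5 → South (d²=52.85)
P6 → Outer (d²=17.94)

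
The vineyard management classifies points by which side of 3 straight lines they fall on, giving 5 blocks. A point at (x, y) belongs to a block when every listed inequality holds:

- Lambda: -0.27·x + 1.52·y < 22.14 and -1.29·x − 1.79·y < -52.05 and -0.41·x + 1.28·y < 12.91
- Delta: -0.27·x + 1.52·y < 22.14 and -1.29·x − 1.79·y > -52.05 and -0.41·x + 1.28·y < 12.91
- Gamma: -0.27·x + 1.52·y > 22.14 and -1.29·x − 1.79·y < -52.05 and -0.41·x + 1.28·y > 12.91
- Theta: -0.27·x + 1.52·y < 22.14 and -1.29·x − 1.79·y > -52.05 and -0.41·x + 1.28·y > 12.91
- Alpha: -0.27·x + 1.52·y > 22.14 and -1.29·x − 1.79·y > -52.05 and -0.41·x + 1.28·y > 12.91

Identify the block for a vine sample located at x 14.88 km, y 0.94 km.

-0.27·14.88 + 1.52·0.94 = -2.589, which is < 22.14
-1.29·14.88 − 1.79·0.94 = -20.878, which is > -52.05
-0.41·14.88 + 1.28·0.94 = -4.898, which is < 12.91
This sign pattern matches Delta.

Delta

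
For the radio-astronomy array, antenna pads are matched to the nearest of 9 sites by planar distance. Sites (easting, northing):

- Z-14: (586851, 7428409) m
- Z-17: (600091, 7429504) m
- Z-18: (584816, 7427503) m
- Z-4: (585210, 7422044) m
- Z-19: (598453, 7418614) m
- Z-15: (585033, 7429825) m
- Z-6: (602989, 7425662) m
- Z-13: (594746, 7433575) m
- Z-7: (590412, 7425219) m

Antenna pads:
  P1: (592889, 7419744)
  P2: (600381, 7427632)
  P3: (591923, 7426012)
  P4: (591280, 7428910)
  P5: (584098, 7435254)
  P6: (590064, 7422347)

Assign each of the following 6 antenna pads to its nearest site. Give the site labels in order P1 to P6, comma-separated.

Z-19, Z-17, Z-7, Z-7, Z-15, Z-7

P1 → Z-19 (d²=32234996.00)
P2 → Z-17 (d²=3588484.00)
P3 → Z-7 (d²=2911970.00)
P4 → Z-7 (d²=14376905.00)
P5 → Z-15 (d²=30348266.00)
P6 → Z-7 (d²=8369488.00)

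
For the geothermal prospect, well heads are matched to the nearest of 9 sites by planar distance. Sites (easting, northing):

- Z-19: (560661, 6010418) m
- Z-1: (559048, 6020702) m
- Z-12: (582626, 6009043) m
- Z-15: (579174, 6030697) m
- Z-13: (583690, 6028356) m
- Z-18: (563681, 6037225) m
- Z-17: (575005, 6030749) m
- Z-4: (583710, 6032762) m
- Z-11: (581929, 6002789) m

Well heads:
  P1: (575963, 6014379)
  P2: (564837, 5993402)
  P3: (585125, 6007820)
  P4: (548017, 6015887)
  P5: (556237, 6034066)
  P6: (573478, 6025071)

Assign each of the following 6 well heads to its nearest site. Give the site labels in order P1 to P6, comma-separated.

P1 → Z-12 (d²=72868465.00)
P2 → Z-19 (d²=306983232.00)
P3 → Z-12 (d²=7740730.00)
P4 → Z-1 (d²=144867186.00)
P5 → Z-18 (d²=65392417.00)
P6 → Z-17 (d²=34571413.00)

Z-12, Z-19, Z-12, Z-1, Z-18, Z-17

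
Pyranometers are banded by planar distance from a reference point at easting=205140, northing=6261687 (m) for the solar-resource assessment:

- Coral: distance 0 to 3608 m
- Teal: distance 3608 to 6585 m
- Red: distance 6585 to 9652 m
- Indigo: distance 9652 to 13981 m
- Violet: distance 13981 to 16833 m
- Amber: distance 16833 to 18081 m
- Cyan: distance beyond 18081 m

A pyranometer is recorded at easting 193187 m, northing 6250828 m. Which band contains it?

Distance = √((193187−205140)² + (6250828−6261687)²) = √(142874209.000 + 117917881.000) = 16149.058 m.
13981 ≤ 16149.058 < 16833 → Violet.

Violet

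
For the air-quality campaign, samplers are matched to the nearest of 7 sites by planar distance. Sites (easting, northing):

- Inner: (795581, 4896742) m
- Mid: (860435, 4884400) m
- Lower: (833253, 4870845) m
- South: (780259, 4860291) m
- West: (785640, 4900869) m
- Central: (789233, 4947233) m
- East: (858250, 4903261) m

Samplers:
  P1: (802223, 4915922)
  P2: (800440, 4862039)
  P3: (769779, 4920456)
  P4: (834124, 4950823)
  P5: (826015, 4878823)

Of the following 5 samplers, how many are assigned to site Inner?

P1 → Inner
P2 → South
P3 → West
P4 → Central
P5 → Lower
1 of the 5 goes to Inner.

1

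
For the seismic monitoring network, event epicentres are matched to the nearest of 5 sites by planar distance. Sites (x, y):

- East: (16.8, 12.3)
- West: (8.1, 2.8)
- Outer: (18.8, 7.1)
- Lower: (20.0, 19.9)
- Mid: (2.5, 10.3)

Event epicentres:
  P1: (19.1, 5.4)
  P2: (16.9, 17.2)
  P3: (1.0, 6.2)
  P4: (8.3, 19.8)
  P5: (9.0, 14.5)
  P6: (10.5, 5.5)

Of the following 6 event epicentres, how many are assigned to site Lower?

1

P1 → Outer
P2 → Lower
P3 → Mid
P4 → Mid
P5 → Mid
P6 → West
1 of the 6 goes to Lower.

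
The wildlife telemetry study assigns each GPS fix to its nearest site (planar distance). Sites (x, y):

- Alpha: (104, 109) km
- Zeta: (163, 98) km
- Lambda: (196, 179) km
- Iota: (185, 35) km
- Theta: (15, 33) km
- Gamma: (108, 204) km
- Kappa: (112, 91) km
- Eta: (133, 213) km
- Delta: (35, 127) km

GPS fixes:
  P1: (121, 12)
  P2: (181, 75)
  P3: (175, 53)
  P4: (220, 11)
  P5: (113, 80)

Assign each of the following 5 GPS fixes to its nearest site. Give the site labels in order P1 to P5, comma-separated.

Iota, Zeta, Iota, Iota, Kappa

P1 → Iota (d²=4625.00)
P2 → Zeta (d²=853.00)
P3 → Iota (d²=424.00)
P4 → Iota (d²=1801.00)
P5 → Kappa (d²=122.00)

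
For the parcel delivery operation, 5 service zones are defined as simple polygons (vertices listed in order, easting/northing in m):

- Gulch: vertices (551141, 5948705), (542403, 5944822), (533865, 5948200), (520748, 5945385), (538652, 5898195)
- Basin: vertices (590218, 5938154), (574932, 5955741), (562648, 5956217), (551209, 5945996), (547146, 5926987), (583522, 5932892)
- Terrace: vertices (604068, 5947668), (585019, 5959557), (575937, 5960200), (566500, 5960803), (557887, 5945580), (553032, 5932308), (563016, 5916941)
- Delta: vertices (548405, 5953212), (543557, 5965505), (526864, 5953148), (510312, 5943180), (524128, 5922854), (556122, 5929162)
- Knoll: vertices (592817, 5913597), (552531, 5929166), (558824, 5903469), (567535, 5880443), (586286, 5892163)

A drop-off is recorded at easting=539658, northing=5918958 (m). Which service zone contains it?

Gulch

Cast a ray rightward from (539658, 5918958). For each polygon, the edges (by vertex number in listed order) whose endpoints lie on opposite sides of northing = 5918958, where each meets that height, and whether that is right or left of the point:
Gulch: 4–5 at easting≈530774.5 (left), 5–1 at easting≈543785.8 (right) → 1 crossing.
Basin: no edge straddles that height → 0 crossings.
Terrace: 6–7 at easting≈561705.5 (right), 7–1 at easting≈565710.8 (right) → 2 crossings.
Delta: no edge straddles that height → 0 crossings.
Knoll: 1–2 at easting≈578945.0 (right), 2–3 at easting≈555030.9 (right) → 2 crossings.
Only Gulch has an odd count, so the point is inside Gulch.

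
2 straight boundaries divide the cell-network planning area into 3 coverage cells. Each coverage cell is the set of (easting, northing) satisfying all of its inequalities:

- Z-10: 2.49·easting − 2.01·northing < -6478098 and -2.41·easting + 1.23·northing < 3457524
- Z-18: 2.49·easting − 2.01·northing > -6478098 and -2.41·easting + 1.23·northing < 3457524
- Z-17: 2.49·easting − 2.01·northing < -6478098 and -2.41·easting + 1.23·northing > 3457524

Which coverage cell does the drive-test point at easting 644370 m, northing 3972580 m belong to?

Z-18

2.49·644370 − 2.01·3972580 = -6380404.500, which is > -6478098
-2.41·644370 + 1.23·3972580 = 3333341.700, which is < 3457524
This sign pattern matches Z-18.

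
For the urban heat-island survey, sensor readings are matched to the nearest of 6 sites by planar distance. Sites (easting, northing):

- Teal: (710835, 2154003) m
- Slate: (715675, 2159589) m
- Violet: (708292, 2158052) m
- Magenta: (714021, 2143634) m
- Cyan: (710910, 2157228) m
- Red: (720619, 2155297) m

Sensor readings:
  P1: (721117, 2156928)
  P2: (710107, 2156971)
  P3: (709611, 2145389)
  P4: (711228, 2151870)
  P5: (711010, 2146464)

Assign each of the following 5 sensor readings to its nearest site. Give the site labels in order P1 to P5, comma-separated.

Red, Cyan, Magenta, Teal, Magenta

P1 → Red (d²=2908165.00)
P2 → Cyan (d²=710858.00)
P3 → Magenta (d²=22528125.00)
P4 → Teal (d²=4704138.00)
P5 → Magenta (d²=17075021.00)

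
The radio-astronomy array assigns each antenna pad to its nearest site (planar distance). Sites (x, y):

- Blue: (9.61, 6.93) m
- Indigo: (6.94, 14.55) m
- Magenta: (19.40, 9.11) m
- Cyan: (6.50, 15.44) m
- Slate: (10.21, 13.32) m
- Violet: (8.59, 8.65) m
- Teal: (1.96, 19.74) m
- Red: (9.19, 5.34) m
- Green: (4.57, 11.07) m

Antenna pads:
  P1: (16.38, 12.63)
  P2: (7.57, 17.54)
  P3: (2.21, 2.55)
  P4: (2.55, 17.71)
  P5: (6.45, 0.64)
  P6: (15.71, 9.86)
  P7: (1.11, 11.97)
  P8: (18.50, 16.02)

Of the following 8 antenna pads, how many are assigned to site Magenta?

P1 → Magenta
P2 → Cyan
P3 → Red
P4 → Teal
P5 → Red
P6 → Magenta
P7 → Green
P8 → Magenta
3 of the 8 go to Magenta.

3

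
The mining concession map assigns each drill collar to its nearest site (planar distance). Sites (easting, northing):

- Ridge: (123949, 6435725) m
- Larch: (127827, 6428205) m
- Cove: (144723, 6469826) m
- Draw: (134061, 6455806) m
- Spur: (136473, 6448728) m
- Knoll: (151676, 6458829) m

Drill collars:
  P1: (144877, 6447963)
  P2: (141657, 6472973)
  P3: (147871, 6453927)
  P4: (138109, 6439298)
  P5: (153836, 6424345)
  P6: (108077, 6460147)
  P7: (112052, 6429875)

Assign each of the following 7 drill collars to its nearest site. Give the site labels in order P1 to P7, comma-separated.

P1 → Spur (d²=71212441.00)
P2 → Cove (d²=19303965.00)
P3 → Knoll (d²=38507629.00)
P4 → Spur (d²=91601396.00)
P5 → Larch (d²=691367681.00)
P6 → Draw (d²=694012537.00)
P7 → Ridge (d²=175761109.00)

Spur, Cove, Knoll, Spur, Larch, Draw, Ridge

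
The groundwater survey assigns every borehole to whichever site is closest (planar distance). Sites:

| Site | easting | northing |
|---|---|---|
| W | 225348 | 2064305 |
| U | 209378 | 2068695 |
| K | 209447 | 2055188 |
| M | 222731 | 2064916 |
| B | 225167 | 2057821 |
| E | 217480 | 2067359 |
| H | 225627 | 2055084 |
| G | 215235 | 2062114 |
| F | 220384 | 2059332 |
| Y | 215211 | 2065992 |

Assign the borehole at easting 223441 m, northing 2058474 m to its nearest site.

Squared distances to each site:
W: 37637210.000; U: 302236810.000; K: 206629832.000; M: 42003464.000; B: 3405485.000; E: 114476746.000; H: 16270696.000; G: 80588036.000; F: 10081413.000; Y: 124253224.000.
Minimum at B.

B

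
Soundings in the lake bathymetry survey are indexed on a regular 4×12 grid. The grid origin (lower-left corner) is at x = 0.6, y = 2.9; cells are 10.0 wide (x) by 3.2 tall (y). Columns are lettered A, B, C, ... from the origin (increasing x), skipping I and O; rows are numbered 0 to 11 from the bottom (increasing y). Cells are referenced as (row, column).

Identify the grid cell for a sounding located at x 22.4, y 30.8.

(8, C)

Column index: ⌊(22.4 − 0.6) / 10.0⌋ = ⌊2.180⌋ = 2 → column C
Row offset from origin: ⌊(30.8 − 2.9) / 3.2⌋ = ⌊8.719⌋ = 8 → row 8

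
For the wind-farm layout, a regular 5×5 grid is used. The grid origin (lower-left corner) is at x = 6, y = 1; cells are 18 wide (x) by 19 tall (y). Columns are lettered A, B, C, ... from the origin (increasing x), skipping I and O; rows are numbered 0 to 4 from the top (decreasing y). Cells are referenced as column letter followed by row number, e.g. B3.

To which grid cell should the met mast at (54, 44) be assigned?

Column index: ⌊(54 − 6) / 18⌋ = ⌊2.667⌋ = 2 → column C
Row offset from origin: ⌊(44 − 1) / 19⌋ = ⌊2.263⌋ = 2 → row 2 (counted from top)

C2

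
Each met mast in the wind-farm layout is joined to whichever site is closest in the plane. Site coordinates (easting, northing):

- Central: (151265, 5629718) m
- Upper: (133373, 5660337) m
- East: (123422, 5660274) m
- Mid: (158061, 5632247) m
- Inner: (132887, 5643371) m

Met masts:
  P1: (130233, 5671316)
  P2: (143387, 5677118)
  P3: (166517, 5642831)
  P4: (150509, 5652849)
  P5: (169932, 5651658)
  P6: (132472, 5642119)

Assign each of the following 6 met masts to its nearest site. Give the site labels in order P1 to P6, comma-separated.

P1 → Upper (d²=130398041.00)
P2 → Upper (d²=381882157.00)
P3 → Mid (d²=183524992.00)
P4 → Upper (d²=349712640.00)
P5 → Mid (d²=517707562.00)
P6 → Inner (d²=1739729.00)

Upper, Upper, Mid, Upper, Mid, Inner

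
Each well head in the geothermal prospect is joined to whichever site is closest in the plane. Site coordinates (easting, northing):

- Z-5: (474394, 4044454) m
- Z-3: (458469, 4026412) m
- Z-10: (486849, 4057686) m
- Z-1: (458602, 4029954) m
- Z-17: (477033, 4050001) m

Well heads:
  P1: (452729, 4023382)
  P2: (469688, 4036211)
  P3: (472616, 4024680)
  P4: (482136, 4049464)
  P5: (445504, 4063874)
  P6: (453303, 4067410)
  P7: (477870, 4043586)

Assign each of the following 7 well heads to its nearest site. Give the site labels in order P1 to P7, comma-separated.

Z-3, Z-5, Z-3, Z-17, Z-17, Z-17, Z-5

P1 → Z-3 (d²=42128500.00)
P2 → Z-5 (d²=90093485.00)
P3 → Z-3 (d²=203137433.00)
P4 → Z-17 (d²=26328978.00)
P5 → Z-17 (d²=1186537970.00)
P6 → Z-17 (d²=866186181.00)
P7 → Z-5 (d²=12836000.00)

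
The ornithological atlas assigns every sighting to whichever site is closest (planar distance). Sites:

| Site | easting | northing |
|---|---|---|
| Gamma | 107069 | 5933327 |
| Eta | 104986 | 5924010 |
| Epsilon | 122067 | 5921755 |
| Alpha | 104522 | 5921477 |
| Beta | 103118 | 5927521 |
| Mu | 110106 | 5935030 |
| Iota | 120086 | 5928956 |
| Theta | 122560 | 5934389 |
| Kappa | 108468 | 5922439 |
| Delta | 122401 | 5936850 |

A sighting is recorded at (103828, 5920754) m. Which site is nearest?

Alpha

Squared distances to each site:
Gamma: 168584410.000; Eta: 11942500.000; Epsilon: 333663122.000; Alpha: 1004365.000; Beta: 46296389.000; Mu: 243217460.000; Iota: 331595368.000; Theta: 536801049.000; Kappa: 24368825.000; Delta: 604037545.000.
Minimum at Alpha.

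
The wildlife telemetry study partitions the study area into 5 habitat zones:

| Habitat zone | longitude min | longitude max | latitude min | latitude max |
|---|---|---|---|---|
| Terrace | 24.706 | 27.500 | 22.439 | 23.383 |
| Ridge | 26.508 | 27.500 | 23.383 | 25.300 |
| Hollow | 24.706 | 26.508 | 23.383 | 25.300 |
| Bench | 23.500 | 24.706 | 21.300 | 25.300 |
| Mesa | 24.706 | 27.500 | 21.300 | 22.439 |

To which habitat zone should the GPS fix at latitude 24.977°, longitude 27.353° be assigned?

Ridge

The point has longitude = 27.353 and latitude = 24.977.
Only Ridge satisfies 26.508 ≤ longitude ≤ 27.500 and 23.383 ≤ latitude ≤ 25.300.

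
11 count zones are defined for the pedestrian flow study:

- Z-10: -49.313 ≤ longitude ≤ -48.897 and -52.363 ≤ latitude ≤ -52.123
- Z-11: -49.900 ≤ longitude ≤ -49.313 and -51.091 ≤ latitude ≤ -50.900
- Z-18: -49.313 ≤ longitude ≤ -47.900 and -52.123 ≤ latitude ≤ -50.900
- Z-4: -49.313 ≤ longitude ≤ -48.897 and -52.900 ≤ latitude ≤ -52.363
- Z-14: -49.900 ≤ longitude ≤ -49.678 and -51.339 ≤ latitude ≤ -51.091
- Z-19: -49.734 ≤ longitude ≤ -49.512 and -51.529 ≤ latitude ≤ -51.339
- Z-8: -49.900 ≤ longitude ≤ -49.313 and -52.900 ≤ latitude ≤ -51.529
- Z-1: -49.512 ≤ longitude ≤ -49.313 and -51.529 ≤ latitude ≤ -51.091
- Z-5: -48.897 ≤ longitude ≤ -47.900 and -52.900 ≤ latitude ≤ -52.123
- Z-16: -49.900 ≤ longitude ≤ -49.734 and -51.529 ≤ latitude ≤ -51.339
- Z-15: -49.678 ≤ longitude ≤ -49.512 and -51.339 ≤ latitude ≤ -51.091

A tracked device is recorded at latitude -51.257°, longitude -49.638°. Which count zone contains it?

Z-15

The point has longitude = -49.638 and latitude = -51.257.
Only Z-15 satisfies -49.678 ≤ longitude ≤ -49.512 and -51.339 ≤ latitude ≤ -51.091.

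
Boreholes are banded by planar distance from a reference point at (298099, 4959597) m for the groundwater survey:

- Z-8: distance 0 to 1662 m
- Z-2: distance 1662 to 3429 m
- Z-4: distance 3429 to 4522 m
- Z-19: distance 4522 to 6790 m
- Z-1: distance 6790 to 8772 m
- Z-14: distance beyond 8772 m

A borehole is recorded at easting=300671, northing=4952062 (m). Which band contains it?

Distance = √((300671−298099)² + (4952062−4959597)²) = √(6615184.000 + 56776225.000) = 7961.872 m.
6790 ≤ 7961.872 < 8772 → Z-1.

Z-1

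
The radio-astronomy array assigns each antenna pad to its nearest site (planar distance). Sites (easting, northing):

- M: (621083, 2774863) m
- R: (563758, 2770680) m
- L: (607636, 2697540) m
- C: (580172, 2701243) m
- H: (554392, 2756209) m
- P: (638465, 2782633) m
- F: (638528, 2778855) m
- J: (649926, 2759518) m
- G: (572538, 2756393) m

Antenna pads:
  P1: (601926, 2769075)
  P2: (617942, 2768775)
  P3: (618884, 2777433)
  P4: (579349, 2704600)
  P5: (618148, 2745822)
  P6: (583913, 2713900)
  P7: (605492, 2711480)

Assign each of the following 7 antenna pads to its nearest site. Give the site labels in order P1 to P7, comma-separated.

P1 → M (d²=400491593.00)
P2 → M (d²=46929625.00)
P3 → M (d²=11440501.00)
P4 → C (d²=11946778.00)
P5 → M (d²=851993906.00)
P6 → C (d²=174194730.00)
P7 → L (d²=198920336.00)

M, M, M, C, M, C, L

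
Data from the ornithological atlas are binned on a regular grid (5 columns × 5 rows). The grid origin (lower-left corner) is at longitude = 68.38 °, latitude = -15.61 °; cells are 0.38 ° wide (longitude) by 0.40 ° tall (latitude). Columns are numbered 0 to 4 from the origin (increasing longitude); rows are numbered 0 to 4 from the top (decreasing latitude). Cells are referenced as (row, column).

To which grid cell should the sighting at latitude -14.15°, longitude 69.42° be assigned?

Column index: ⌊(69.42 − 68.38) / 0.38⌋ = ⌊2.737⌋ = 2
Row offset from origin: ⌊(-14.15 − -15.61) / 0.40⌋ = ⌊3.650⌋ = 3 → row 1 (counted from top)

(1, 2)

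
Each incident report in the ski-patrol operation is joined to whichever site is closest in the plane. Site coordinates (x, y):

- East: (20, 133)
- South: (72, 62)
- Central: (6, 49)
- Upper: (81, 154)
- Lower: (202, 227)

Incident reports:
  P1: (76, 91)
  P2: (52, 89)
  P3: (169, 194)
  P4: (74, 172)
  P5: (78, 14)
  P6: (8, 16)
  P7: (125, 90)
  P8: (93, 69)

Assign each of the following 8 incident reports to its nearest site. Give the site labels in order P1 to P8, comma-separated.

South, South, Lower, Upper, South, Central, South, South

P1 → South (d²=857.00)
P2 → South (d²=1129.00)
P3 → Lower (d²=2178.00)
P4 → Upper (d²=373.00)
P5 → South (d²=2340.00)
P6 → Central (d²=1093.00)
P7 → South (d²=3593.00)
P8 → South (d²=490.00)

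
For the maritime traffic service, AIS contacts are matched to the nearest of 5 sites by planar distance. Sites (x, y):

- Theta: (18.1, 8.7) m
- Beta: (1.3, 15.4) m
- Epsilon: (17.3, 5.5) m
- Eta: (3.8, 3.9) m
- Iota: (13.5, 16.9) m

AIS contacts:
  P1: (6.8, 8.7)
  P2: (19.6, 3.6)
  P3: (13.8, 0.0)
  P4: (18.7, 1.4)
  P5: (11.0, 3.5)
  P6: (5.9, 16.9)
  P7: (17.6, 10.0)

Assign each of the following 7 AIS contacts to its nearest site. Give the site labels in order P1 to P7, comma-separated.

P1 → Eta (d²=32.04)
P2 → Epsilon (d²=8.90)
P3 → Epsilon (d²=42.50)
P4 → Epsilon (d²=18.77)
P5 → Epsilon (d²=43.69)
P6 → Beta (d²=23.41)
P7 → Theta (d²=1.94)

Eta, Epsilon, Epsilon, Epsilon, Epsilon, Beta, Theta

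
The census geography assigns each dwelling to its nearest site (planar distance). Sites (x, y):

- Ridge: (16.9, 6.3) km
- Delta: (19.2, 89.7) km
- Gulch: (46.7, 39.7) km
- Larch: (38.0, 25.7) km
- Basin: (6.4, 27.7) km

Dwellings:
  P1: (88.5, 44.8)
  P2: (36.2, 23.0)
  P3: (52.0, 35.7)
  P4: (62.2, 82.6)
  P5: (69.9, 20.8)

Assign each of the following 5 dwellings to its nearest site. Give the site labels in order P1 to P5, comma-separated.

P1 → Gulch (d²=1773.25)
P2 → Larch (d²=10.53)
P3 → Gulch (d²=44.09)
P4 → Delta (d²=1899.41)
P5 → Gulch (d²=895.45)

Gulch, Larch, Gulch, Delta, Gulch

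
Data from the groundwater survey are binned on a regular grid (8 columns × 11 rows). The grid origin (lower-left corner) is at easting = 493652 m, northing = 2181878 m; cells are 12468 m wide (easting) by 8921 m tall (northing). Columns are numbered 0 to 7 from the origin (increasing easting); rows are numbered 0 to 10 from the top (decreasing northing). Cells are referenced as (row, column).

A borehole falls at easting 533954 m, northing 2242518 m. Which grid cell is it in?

Column index: ⌊(533954 − 493652) / 12468⌋ = ⌊3.232⌋ = 3
Row offset from origin: ⌊(2242518 − 2181878) / 8921⌋ = ⌊6.797⌋ = 6 → row 4 (counted from top)

(4, 3)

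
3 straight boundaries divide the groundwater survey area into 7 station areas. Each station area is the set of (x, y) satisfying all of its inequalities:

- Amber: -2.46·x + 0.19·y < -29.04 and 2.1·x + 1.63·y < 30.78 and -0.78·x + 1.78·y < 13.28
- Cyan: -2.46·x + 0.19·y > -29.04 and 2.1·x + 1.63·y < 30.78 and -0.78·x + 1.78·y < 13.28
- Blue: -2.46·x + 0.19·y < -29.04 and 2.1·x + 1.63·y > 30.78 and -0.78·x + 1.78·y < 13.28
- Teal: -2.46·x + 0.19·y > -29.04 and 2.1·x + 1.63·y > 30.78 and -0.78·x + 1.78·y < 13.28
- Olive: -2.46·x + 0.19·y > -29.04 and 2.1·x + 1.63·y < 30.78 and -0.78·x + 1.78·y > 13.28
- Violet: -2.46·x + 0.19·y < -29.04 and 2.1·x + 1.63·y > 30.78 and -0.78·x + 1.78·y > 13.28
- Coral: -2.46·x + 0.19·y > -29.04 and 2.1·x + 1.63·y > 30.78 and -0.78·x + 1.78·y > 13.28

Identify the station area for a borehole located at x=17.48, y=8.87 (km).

Blue

-2.46·17.48 + 0.19·8.87 = -41.316, which is < -29.04
2.1·17.48 + 1.63·8.87 = 51.166, which is > 30.78
-0.78·17.48 + 1.78·8.87 = 2.154, which is < 13.28
This sign pattern matches Blue.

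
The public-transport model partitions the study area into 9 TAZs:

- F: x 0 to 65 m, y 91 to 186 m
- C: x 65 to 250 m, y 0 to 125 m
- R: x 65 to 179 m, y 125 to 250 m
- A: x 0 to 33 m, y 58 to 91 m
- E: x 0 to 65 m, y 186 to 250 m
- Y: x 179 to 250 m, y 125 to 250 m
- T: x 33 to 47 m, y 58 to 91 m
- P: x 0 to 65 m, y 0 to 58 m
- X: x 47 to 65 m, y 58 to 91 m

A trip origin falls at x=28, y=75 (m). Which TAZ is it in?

The point has x = 28 and y = 75.
Only A satisfies 0 ≤ x ≤ 33 and 58 ≤ y ≤ 91.

A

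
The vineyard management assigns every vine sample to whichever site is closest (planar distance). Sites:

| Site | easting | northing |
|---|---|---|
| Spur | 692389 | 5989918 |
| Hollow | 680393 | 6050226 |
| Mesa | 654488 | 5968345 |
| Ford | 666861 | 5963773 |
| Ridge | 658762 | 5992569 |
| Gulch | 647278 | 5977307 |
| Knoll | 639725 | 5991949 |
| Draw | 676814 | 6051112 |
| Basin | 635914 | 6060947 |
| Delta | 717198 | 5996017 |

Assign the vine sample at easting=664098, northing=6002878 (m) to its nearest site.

Ridge

Squared distances to each site:
Spur: 968342281.000; Hollow: 2507360129.000; Mesa: 1284880189.000; Ford: 1536835194.000; Ridge: 134748377.000; Gulch: 936788441.000; Knoll: 713486170.000; Draw: 2488215412.000; Basin: 4166346617.000; Delta: 2866683321.000.
Minimum at Ridge.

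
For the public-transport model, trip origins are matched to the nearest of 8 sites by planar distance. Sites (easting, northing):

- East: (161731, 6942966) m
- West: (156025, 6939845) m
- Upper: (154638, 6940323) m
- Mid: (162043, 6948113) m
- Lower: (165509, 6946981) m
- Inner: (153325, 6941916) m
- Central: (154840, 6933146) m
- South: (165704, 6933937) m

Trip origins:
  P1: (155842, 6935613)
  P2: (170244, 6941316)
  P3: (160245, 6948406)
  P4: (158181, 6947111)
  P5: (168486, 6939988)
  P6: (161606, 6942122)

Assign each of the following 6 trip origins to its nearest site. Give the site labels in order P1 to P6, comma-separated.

P1 → Central (d²=7090093.00)
P2 → Lower (d²=54512450.00)
P3 → Mid (d²=3318653.00)
P4 → Mid (d²=15919048.00)
P5 → South (d²=44354125.00)
P6 → East (d²=727961.00)

Central, Lower, Mid, Mid, South, East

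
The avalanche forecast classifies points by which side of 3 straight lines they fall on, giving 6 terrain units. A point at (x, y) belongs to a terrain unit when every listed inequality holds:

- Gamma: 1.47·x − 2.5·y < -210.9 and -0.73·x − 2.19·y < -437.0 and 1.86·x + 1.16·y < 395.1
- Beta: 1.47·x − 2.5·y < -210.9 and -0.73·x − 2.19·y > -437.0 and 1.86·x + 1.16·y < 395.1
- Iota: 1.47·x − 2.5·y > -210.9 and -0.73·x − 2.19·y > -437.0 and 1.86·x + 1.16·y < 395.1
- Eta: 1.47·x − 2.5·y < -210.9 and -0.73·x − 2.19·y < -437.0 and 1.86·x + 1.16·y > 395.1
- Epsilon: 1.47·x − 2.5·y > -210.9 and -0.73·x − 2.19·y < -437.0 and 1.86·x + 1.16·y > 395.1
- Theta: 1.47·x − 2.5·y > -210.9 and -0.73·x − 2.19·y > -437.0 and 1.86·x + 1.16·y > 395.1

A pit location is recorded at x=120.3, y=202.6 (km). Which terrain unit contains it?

1.47·120.3 − 2.5·202.6 = -329.659, which is < -210.9
-0.73·120.3 − 2.19·202.6 = -531.513, which is < -437.0
1.86·120.3 + 1.16·202.6 = 458.774, which is > 395.1
This sign pattern matches Eta.

Eta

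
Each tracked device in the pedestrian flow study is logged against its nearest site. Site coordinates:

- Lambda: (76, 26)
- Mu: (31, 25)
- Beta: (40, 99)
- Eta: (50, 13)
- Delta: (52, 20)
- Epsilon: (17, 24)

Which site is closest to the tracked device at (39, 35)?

Mu

Squared distances to each site:
Lambda: 1450.000; Mu: 164.000; Beta: 4097.000; Eta: 605.000; Delta: 394.000; Epsilon: 605.000.
Minimum at Mu.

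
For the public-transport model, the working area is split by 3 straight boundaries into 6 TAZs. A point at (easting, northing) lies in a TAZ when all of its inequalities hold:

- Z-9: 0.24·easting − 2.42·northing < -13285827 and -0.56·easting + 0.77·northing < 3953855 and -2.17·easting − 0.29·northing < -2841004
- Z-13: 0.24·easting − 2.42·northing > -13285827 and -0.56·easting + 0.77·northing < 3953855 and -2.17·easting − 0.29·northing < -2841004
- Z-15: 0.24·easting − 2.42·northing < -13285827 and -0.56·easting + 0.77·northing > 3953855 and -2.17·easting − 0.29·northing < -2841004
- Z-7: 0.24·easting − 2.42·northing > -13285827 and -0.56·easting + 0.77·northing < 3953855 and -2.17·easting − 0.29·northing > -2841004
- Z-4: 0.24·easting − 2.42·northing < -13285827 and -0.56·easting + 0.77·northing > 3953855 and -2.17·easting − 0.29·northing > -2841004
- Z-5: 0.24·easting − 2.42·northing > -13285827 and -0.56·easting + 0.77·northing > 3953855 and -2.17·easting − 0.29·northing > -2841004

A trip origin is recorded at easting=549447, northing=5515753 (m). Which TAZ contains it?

Z-7

0.24·549447 − 2.42·5515753 = -13216254.980, which is > -13285827
-0.56·549447 + 0.77·5515753 = 3939439.490, which is < 3953855
-2.17·549447 − 0.29·5515753 = -2791868.360, which is > -2841004
This sign pattern matches Z-7.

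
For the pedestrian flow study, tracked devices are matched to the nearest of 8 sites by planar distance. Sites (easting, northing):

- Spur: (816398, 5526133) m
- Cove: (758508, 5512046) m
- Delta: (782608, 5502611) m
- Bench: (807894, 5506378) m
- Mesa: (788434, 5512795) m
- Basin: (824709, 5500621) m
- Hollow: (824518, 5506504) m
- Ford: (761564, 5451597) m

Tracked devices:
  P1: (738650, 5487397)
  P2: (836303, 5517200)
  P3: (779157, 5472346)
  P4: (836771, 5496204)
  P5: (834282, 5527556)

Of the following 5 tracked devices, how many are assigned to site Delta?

0

P1 → Cove
P2 → Hollow
P3 → Ford
P4 → Basin
P5 → Spur
0 of the 5 go to Delta.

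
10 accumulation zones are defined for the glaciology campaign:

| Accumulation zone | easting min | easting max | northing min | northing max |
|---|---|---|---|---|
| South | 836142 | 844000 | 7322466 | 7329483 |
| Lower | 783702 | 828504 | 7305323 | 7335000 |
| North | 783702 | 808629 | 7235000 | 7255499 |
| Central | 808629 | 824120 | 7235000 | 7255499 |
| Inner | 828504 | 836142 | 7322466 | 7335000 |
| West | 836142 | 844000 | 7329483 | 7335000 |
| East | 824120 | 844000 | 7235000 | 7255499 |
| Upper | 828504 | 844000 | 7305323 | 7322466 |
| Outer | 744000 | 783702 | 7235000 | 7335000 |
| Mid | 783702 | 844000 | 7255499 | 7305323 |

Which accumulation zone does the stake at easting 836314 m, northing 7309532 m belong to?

The point has easting = 836314 and northing = 7309532.
Only Upper satisfies 828504 ≤ easting ≤ 844000 and 7305323 ≤ northing ≤ 7322466.

Upper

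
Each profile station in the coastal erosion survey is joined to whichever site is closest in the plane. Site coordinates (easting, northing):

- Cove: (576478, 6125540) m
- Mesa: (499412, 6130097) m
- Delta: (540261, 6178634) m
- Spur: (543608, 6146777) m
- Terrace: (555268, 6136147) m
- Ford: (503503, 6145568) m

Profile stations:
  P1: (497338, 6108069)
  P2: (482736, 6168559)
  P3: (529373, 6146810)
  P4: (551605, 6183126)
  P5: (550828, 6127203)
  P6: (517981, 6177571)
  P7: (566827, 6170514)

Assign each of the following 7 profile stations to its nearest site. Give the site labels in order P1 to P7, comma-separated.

Mesa, Ford, Spur, Delta, Terrace, Delta, Delta

P1 → Mesa (d²=489534260.00)
P2 → Ford (d²=959854370.00)
P3 → Spur (d²=202636314.00)
P4 → Delta (d²=148864400.00)
P5 → Terrace (d²=99708736.00)
P6 → Delta (d²=497528369.00)
P7 → Delta (d²=771686756.00)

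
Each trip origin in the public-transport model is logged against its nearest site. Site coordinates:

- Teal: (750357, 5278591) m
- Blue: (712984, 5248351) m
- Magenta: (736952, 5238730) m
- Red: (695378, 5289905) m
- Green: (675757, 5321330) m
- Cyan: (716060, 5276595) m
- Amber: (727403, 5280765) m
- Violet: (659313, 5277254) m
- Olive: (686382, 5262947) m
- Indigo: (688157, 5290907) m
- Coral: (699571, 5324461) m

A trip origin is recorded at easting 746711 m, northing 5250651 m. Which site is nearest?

Squared distances to each site:
Teal: 793936916.000; Blue: 1142800529.000; Magenta: 237348322.000; Red: 4175953405.000; Green: 10029991157.000; Cyan: 1612574937.000; Amber: 1279651860.000; Violet: 8346130013.000; Olive: 3790779857.000; Indigo: 5049116452.000; Coral: 7670095700.000.
Minimum at Magenta.

Magenta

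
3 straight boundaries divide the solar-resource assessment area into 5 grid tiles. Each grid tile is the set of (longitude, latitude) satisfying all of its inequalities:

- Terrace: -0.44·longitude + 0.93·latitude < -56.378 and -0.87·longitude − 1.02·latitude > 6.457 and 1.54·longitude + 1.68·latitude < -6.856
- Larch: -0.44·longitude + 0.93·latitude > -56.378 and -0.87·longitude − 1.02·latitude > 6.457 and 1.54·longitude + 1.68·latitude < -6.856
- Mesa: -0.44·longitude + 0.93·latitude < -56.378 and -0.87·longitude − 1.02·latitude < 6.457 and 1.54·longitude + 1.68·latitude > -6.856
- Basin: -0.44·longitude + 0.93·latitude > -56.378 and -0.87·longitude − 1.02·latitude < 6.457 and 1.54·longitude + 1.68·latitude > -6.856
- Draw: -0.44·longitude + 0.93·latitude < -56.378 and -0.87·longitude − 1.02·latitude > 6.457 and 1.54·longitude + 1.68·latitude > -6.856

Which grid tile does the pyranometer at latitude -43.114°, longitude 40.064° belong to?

-0.44·40.064 + 0.93·-43.114 = -57.724, which is < -56.378
-0.87·40.064 − 1.02·-43.114 = 9.121, which is > 6.457
1.54·40.064 + 1.68·-43.114 = -10.733, which is < -6.856
This sign pattern matches Terrace.

Terrace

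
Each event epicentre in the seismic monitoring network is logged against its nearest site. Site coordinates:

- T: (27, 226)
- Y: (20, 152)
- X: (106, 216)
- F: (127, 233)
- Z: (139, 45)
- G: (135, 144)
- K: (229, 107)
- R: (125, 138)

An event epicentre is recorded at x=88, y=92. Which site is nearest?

R

Squared distances to each site:
T: 21677.000; Y: 8224.000; X: 15700.000; F: 21402.000; Z: 4810.000; G: 4913.000; K: 20106.000; R: 3485.000.
Minimum at R.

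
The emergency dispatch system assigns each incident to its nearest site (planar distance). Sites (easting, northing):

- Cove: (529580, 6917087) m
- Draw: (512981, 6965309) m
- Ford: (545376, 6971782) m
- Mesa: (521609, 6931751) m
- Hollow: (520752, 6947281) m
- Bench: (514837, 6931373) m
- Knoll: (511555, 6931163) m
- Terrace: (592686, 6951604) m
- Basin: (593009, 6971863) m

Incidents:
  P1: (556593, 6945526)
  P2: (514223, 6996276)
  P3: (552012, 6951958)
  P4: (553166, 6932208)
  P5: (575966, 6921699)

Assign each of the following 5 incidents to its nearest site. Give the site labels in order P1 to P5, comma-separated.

Ford, Draw, Ford, Cove, Terrace

P1 → Ford (d²=815198625.00)
P2 → Draw (d²=960497653.00)
P3 → Ford (d²=437027472.00)
P4 → Cove (d²=784944037.00)
P5 → Terrace (d²=1173867425.00)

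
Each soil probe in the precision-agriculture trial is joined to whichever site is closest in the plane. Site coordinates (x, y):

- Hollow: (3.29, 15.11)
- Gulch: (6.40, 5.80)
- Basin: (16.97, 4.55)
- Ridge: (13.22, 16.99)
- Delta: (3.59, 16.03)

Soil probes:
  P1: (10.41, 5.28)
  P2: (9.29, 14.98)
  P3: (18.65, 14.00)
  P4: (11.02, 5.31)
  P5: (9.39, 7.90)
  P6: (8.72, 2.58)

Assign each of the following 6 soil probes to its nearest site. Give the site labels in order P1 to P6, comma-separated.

Gulch, Ridge, Ridge, Gulch, Gulch, Gulch

P1 → Gulch (d²=16.35)
P2 → Ridge (d²=19.49)
P3 → Ridge (d²=38.42)
P4 → Gulch (d²=21.58)
P5 → Gulch (d²=13.35)
P6 → Gulch (d²=15.75)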